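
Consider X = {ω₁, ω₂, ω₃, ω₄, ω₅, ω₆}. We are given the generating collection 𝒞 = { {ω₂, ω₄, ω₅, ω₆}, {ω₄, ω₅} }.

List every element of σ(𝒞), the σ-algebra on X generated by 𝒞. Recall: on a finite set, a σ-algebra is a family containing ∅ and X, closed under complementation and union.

Answer: σ(𝒞) = { ∅, {ω₁, ω₃}, {ω₂, ω₆}, {ω₄, ω₅}, {ω₁, ω₂, ω₃, ω₆}, {ω₁, ω₃, ω₄, ω₅}, {ω₂, ω₄, ω₅, ω₆}, X }

Working:
Take S₀ = 𝒞 ∪ {∅, X} = { ∅, {ω₄, ω₅}, {ω₂, ω₄, ω₅, ω₆}, X }.
Iteration 1: +2 →
  {ω₁, ω₃}  = ᶜ of {ω₂, ω₄, ω₅, ω₆}
  {ω₁, ω₂, ω₃, ω₆}  = ᶜ of {ω₄, ω₅}
Iteration 2. New:
  {ω₁, ω₃, ω₄, ω₅}  = {ω₄, ω₅} ∪ {ω₁, ω₃}
Iteration 3: +1 →
  {ω₂, ω₆}  = ᶜ of {ω₁, ω₃, ω₄, ω₅}
Iteration 4: no new sets; the family is a σ-algebra.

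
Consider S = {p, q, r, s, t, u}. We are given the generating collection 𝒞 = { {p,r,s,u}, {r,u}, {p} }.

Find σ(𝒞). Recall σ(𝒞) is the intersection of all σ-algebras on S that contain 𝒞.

Initial family (5 sets): { {}, {p}, {r,u}, {p,r,s,u}, S }.
Round 1. New:
  {q,t}  = S∖{p,r,s,u}
  {p,r,u}  = {r,u} ∪ {p}
  {p,q,s,t}  = S∖{r,u}
  {q,r,s,t,u}  = S∖{p}
Round 2: 4 new —
  {p,q,t}  = {q,t} ∪ {p}
  {q,s,t}  = S∖{p,r,u}
  {q,r,t,u}  = {q,t} ∪ {r,u}
  {p,q,r,t,u}  = {q,t} ∪ {p,r,u}
Round 3: 3 new —
  {s}  = S∖{p,q,r,t,u}
  {p,s}  = S∖{q,r,t,u}
  {r,s,u}  = S∖{p,q,t}
Round 4: stable.

Hence σ(𝒞) has 16 members: { {}, {p}, {s}, {p,s}, {q,t}, {r,u}, {p,q,t}, {p,r,u}, {q,s,t}, {r,s,u}, {p,q,s,t}, {p,r,s,u}, {q,r,t,u}, {p,q,r,t,u}, {q,r,s,t,u}, S }.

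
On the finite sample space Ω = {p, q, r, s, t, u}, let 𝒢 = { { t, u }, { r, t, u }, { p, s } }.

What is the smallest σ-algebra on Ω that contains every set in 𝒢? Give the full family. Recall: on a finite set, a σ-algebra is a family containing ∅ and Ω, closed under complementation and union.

Take S₀ = 𝒢 ∪ {∅, Ω} = { ∅, { p, s }, { t, u }, { r, t, u }, Ω }.
Pass 1: +5 →
  { p, q, s }  = ᶜ of { r, t, u }
  { p, q, r, s }  = ᶜ of { t, u }
  { p, s, t, u }  = { p, s } ∪ { t, u }
  { q, r, t, u }  = ᶜ of { p, s }
  { p, r, s, t, u }  = { p, s } ∪ { r, t, u }
  [10 total]
Pass 2 (3 new):
  { q }  = ᶜ of { p, r, s, t, u }
  { q, r }  = ᶜ of { p, s, t, u }
  { p, q, s, t, u }  = { t, u } ∪ { p, q, s }
  [13 total]
Pass 3. New:
  { r }  = ᶜ of { p, q, s, t, u }
  { q, t, u }  = { t, u } ∪ { q }
  [15 total]
Pass 4: 1 new —
  { p, r, s }  = ᶜ of { q, t, u }
  [16 total]
Pass 5: closed — nothing new.

σ(𝒢) = { ∅, { q }, { r }, { p, s }, { q, r }, { t, u }, { p, q, s }, { p, r, s }, { q, t, u }, { r, t, u }, { p, q, r, s }, { p, s, t, u }, { q, r, t, u }, { p, q, s, t, u }, { p, r, s, t, u }, Ω }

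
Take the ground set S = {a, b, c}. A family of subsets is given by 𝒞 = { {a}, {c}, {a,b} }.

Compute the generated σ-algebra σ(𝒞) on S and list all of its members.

σ(𝒞) (8 sets): { {}, {a}, {b}, {c}, {a,b}, {a,c}, {b,c}, S }

Trace:
Start: 𝒞 ∪ {∅, S} = { {}, {a}, {c}, {a,b}, S }.
Round 1: 2 new —
  {a,c}  = {c} ∪ {a}
  {b,c}  = ᶜ of {a}
Round 2: 1 new —
  {b}  = ᶜ of {a,c}
Round 3 adds nothing — fixpoint reached.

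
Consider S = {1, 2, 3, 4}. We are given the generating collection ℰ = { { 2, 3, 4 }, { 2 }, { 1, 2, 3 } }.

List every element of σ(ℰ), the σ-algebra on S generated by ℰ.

Initial family (5 sets): { ∅, { 2 }, { 1, 2, 3 }, { 2, 3, 4 }, S }.
Round 1: +3 →
  { 1 }  = complement { 2, 3, 4 }
  { 4 }  = complement { 1, 2, 3 }
  { 1, 3, 4 }  = complement { 2 }
  [8 total]
Round 2: +3 →
  { 1, 2 }  = { 2 } ∪ { 1 }
  { 1, 4 }  = { 4 } ∪ { 1 }
  { 2, 4 }  = { 4 } ∪ { 2 }
  [11 total]
Round 3 adds 4:
  { 1, 3 }  = complement { 2, 4 }
  { 2, 3 }  = complement { 1, 4 }
  { 3, 4 }  = complement { 1, 2 }
  { 1, 2, 4 }  = { 1, 4 } ∪ { 1, 2 }
  [15 total]
Round 4: 1 new —
  { 3 }  = complement { 1, 2, 4 }
  [16 total]
Round 5: already closed under ᶜ and ∪.

Therefore σ(ℰ) = { ∅, { 1 }, { 2 }, { 3 }, { 4 }, { 1, 2 }, { 1, 3 }, { 1, 4 }, { 2, 3 }, { 2, 4 }, { 3, 4 }, { 1, 2, 3 }, { 1, 2, 4 }, { 1, 3, 4 }, { 2, 3, 4 }, S } (|σ(ℰ)| = 16).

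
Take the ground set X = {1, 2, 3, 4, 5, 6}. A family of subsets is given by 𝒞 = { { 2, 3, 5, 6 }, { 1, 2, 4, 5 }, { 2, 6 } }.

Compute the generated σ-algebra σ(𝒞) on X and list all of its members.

σ(𝒞) = { ∅, { 2 }, { 3 }, { 5 }, { 6 }, { 1, 4 }, { 2, 3 }, { 2, 5 }, { 2, 6 }, { 3, 5 }, { 3, 6 }, { 5, 6 }, { 1, 2, 4 }, { 1, 3, 4 }, { 1, 4, 5 }, { 1, 4, 6 }, { 2, 3, 5 }, { 2, 3, 6 }, { 2, 5, 6 }, { 3, 5, 6 }, { 1, 2, 3, 4 }, { 1, 2, 4, 5 }, { 1, 2, 4, 6 }, { 1, 3, 4, 5 }, { 1, 3, 4, 6 }, { 1, 4, 5, 6 }, { 2, 3, 5, 6 }, { 1, 2, 3, 4, 5 }, { 1, 2, 3, 4, 6 }, { 1, 2, 4, 5, 6 }, { 1, 3, 4, 5, 6 }, X }

Check:
Initial family (5 sets): { ∅, { 2, 6 }, { 1, 2, 4, 5 }, { 2, 3, 5, 6 }, X }.
Iteration 1 adds 4:
  { 1, 4 }  = { 2, 3, 5, 6 }ᶜ
  { 3, 6 }  = { 1, 2, 4, 5 }ᶜ
  { 1, 3, 4, 5 }  = { 2, 6 }ᶜ
  { 1, 2, 4, 5, 6 }  = { 2, 6 } ∪ { 1, 2, 4, 5 }
  [9 total]
Iteration 2. New:
  { 3 }  = { 1, 2, 4, 5, 6 }ᶜ
  { 2, 3, 6 }  = { 2, 6 } ∪ { 3, 6 }
  { 1, 2, 4, 6 }  = { 2, 6 } ∪ { 1, 4 }
  { 1, 3, 4, 6 }  = { 1, 4 } ∪ { 3, 6 }
  { 1, 2, 3, 4, 5 }  = { 1, 2, 4, 5 } ∪ { 1, 3, 4, 5 }
  { 1, 3, 4, 5, 6 }  = { 1, 3, 4, 5 } ∪ { 3, 6 }
  [15 total]
Iteration 3 adds 7:
  { 2 }  = { 1, 3, 4, 5, 6 }ᶜ
  { 6 }  = { 1, 2, 3, 4, 5 }ᶜ
  { 2, 5 }  = { 1, 3, 4, 6 }ᶜ
  { 3, 5 }  = { 1, 2, 4, 6 }ᶜ
  { 1, 3, 4 }  = { 3 } ∪ { 1, 4 }
  { 1, 4, 5 }  = { 2, 3, 6 }ᶜ
  { 1, 2, 3, 4, 6 }  = { 3 } ∪ { 1, 2, 4, 6 }
  [22 total]
Iteration 4 adds 9:
  { 5 }  = { 1, 2, 3, 4, 6 }ᶜ
  { 2, 3 }  = { 2 } ∪ { 3 }
  { 1, 2, 4 }  = { 2 } ∪ { 1, 4 }
  { 1, 4, 6 }  = { 1, 4 } ∪ { 6 }
  { 2, 3, 5 }  = { 2, 5 } ∪ { 3, 5 }
  { 2, 5, 6 }  = { 1, 3, 4 }ᶜ
  { 3, 5, 6 }  = { 3, 5 } ∪ { 6 }
  { 1, 2, 3, 4 }  = { 2 } ∪ { 1, 3, 4 }
  { 1, 4, 5, 6 }  = { 1, 4, 5 } ∪ { 6 }
  [31 total]
Iteration 5 adds 1:
  { 5, 6 }  = { 1, 2, 3, 4 }ᶜ
  [32 total]
After Iteration 6 the family is unchanged; done.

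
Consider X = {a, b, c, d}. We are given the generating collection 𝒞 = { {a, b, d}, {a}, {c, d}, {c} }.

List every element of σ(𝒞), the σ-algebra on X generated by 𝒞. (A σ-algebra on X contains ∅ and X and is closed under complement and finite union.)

Answer: σ(𝒞) = { {}, {a}, {b}, {c}, {d}, {a, b}, {a, c}, {a, d}, {b, c}, {b, d}, {c, d}, {a, b, c}, {a, b, d}, {a, c, d}, {b, c, d}, X }

Trace:
Take S₀ = 𝒞 ∪ {∅, X} = { {}, {a}, {c}, {c, d}, {a, b, d}, X }.
Pass 1 adds 4:
  {a, b}  = {c, d}ᶜ
  {a, c}  = {c} ∪ {a}
  {a, c, d}  = {c, d} ∪ {a}
  {b, c, d}  = {a}ᶜ
  — 10 sets.
Pass 2: 3 new —
  {b}  = {a, c, d}ᶜ
  {b, d}  = {a, c}ᶜ
  {a, b, c}  = {a, b} ∪ {c}
  — 13 sets.
Pass 3. New:
  {d}  = {a, b, c}ᶜ
  {b, c}  = {c} ∪ {b}
  — 15 sets.
Pass 4. New:
  {a, d}  = {b, c}ᶜ
  — 16 sets.
Pass 5: already closed under ᶜ and ∪.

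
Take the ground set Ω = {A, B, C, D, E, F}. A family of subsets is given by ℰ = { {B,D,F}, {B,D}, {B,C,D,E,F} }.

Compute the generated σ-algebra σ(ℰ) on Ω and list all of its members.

|σ(ℰ)| = 16.  σ(ℰ) = { {}, {A}, {F}, {A,F}, {B,D}, {C,E}, {A,B,D}, {A,C,E}, {B,D,F}, {C,E,F}, {A,B,D,F}, {A,C,E,F}, {B,C,D,E}, {A,B,C,D,E}, {B,C,D,E,F}, Ω }

Trace:
Start: ℰ ∪ {∅, Ω} = { {}, {B,D}, {B,D,F}, {B,C,D,E,F}, Ω }.
Pass 1 (3 new):
  {A}  = Ω∖{B,C,D,E,F}
  {A,C,E}  = Ω∖{B,D,F}
  {A,C,E,F}  = Ω∖{B,D}
  |family| = 8
Pass 2: 3 new —
  {A,B,D}  = {B,D} ∪ {A}
  {A,B,D,F}  = {B,D,F} ∪ {A}
  {A,B,C,D,E}  = {A,C,E} ∪ {B,D}
  |family| = 11
Pass 3 adds 3:
  {F}  = Ω∖{A,B,C,D,E}
  {C,E}  = Ω∖{A,B,D,F}
  {C,E,F}  = Ω∖{A,B,D}
  |family| = 14
Pass 4 adds 2:
  {A,F}  = {A} ∪ {F}
  {B,C,D,E}  = {C,E} ∪ {B,D}
  |family| = 16
After Pass 5 the family is unchanged; done.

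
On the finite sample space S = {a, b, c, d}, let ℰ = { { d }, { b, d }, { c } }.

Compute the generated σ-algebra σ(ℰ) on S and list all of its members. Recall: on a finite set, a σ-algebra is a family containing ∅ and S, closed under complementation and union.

Start: ℰ ∪ {∅, S} = { ∅, { c }, { d }, { b, d }, S }.
Iteration 1 adds 5:
  { a, c }  = complement { b, d }
  { c, d }  = { c } ∪ { d }
  { a, b, c }  = complement { d }
  { a, b, d }  = complement { c }
  { b, c, d }  = { c } ∪ { b, d }
  [10 total]
Iteration 2. New:
  { a }  = complement { b, c, d }
  { a, b }  = complement { c, d }
  { a, c, d }  = { c, d } ∪ { a, c }
  [13 total]
Iteration 3 adds 2:
  { b }  = complement { a, c, d }
  { a, d }  = { d } ∪ { a }
  [15 total]
Iteration 4 adds 1:
  { b, c }  = complement { a, d }
  [16 total]
Iteration 5: already closed under ᶜ and ∪.

|σ(ℰ)| = 16.  σ(ℰ) = { ∅, { a }, { b }, { c }, { d }, { a, b }, { a, c }, { a, d }, { b, c }, { b, d }, { c, d }, { a, b, c }, { a, b, d }, { a, c, d }, { b, c, d }, S }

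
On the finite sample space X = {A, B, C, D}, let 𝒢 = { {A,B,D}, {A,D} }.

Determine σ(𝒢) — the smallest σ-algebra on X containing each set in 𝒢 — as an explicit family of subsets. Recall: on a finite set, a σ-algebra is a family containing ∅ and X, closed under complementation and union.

Initial family (4 sets): { ∅, {A,D}, {A,B,D}, X }.
Iteration 1 (2 new):
  {C}  = {A,B,D}ᶜ
  {B,C}  = {A,D}ᶜ
  [6 total]
Iteration 2 adds 1:
  {A,C,D}  = {C} ∪ {A,D}
  [7 total]
Iteration 3: +1 →
  {B}  = {A,C,D}ᶜ
  [8 total]
After Iteration 4 the family is unchanged; done.

Hence σ(𝒢) has 8 members: { ∅, {B}, {C}, {A,D}, {B,C}, {A,B,D}, {A,C,D}, X }.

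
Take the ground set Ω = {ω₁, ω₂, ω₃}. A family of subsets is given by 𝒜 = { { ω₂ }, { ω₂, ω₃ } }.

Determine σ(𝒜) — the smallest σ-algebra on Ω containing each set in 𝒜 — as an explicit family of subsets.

|σ(𝒜)| = 8.  σ(𝒜) = { {}, { ω₁ }, { ω₂ }, { ω₃ }, { ω₁, ω₂ }, { ω₁, ω₃ }, { ω₂, ω₃ }, Ω }

Derivation:
Initial family (4 sets): { {}, { ω₂ }, { ω₂, ω₃ }, Ω }.
Step 1. New:
  { ω₁ }  = { ω₂, ω₃ }ᶜ
  { ω₁, ω₃ }  = { ω₂ }ᶜ
Step 2: 1 new —
  { ω₁, ω₂ }  = { ω₂ } ∪ { ω₁ }
Step 3: 1 new —
  { ω₃ }  = { ω₁, ω₂ }ᶜ
Step 4: closed — nothing new.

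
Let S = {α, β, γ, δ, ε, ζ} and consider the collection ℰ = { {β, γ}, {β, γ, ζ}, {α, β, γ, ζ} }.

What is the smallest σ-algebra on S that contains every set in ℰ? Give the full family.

Take S₀ = ℰ ∪ {∅, S} = { ∅, {β, γ}, {β, γ, ζ}, {α, β, γ, ζ}, S }.
Round 1: 3 new —
  {δ, ε}  = {α, β, γ, ζ}ᶜ
  {α, δ, ε}  = {β, γ, ζ}ᶜ
  {α, δ, ε, ζ}  = {β, γ}ᶜ
  [8 total]
Round 2. New:
  {β, γ, δ, ε}  = {δ, ε} ∪ {β, γ}
  {α, β, γ, δ, ε}  = {α, δ, ε} ∪ {β, γ}
  {β, γ, δ, ε, ζ}  = {β, γ, ζ} ∪ {δ, ε}
  [11 total]
Round 3: +3 →
  {α}  = {β, γ, δ, ε, ζ}ᶜ
  {ζ}  = {α, β, γ, δ, ε}ᶜ
  {α, ζ}  = {β, γ, δ, ε}ᶜ
  [14 total]
Round 4: 2 new —
  {α, β, γ}  = {β, γ} ∪ {α}
  {δ, ε, ζ}  = {δ, ε} ∪ {ζ}
  [16 total]
Round 5: closed — nothing new.

|σ(ℰ)| = 16.  σ(ℰ) = { ∅, {α}, {ζ}, {α, ζ}, {β, γ}, {δ, ε}, {α, β, γ}, {α, δ, ε}, {β, γ, ζ}, {δ, ε, ζ}, {α, β, γ, ζ}, {α, δ, ε, ζ}, {β, γ, δ, ε}, {α, β, γ, δ, ε}, {β, γ, δ, ε, ζ}, S }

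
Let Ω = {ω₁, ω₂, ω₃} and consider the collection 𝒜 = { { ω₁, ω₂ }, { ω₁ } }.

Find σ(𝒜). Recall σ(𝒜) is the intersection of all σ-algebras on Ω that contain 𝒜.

Answer: σ(𝒜) = { ∅, { ω₁ }, { ω₂ }, { ω₃ }, { ω₁, ω₂ }, { ω₁, ω₃ }, { ω₂, ω₃ }, Ω }

Derivation:
Start: 𝒜 ∪ {∅, Ω} = { ∅, { ω₁ }, { ω₁, ω₂ }, Ω }.
Pass 1 adds 2:
  { ω₃ }  = complement { ω₁, ω₂ }
  { ω₂, ω₃ }  = complement { ω₁ }
  |family| = 6
Pass 2 adds 1:
  { ω₁, ω₃ }  = { ω₃ } ∪ { ω₁ }
  |family| = 7
Pass 3 adds 1:
  { ω₂ }  = complement { ω₁, ω₃ }
  |family| = 8
Pass 4: already closed under ᶜ and ∪.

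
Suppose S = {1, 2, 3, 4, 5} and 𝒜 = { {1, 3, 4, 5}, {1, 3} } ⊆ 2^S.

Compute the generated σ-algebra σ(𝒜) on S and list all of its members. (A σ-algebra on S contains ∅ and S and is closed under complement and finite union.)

|σ(𝒜)| = 8.  σ(𝒜) = { {}, {2}, {1, 3}, {4, 5}, {1, 2, 3}, {2, 4, 5}, {1, 3, 4, 5}, S }

Working:
Initial family (4 sets): { {}, {1, 3}, {1, 3, 4, 5}, S }.
Iteration 1 adds 2:
  {2}  = {1, 3, 4, 5}ᶜ
  {2, 4, 5}  = {1, 3}ᶜ
  (now 6)
Iteration 2: 1 new —
  {1, 2, 3}  = {1, 3} ∪ {2}
  (now 7)
Iteration 3 adds 1:
  {4, 5}  = {1, 2, 3}ᶜ
  (now 8)
After Iteration 4 the family is unchanged; done.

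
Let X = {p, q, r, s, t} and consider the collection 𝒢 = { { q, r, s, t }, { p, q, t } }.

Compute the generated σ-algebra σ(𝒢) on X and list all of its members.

Begin from { ∅, { p, q, t }, { q, r, s, t }, X } (that is, 𝒢 plus ∅ and X).
Step 1 (2 new):
  { p }  = complement { q, r, s, t }
  { r, s }  = complement { p, q, t }
  |family| = 6
Step 2 adds 1:
  { p, r, s }  = { r, s } ∪ { p }
  |family| = 7
Step 3: +1 →
  { q, t }  = complement { p, r, s }
  |family| = 8
Step 4: closed — nothing new.

Therefore σ(𝒢) = { ∅, { p }, { q, t }, { r, s }, { p, q, t }, { p, r, s }, { q, r, s, t }, X } (|σ(𝒢)| = 8).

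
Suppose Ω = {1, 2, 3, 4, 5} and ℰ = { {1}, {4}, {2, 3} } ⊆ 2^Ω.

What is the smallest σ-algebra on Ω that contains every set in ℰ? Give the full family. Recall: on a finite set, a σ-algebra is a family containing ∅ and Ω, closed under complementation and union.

Begin from { {}, {1}, {4}, {2, 3}, Ω } (that is, ℰ plus ∅ and Ω).
Iteration 1. New:
  {1, 4}  = {4} ∪ {1}
  {1, 2, 3}  = {2, 3} ∪ {1}
  {1, 4, 5}  = ᶜ of {2, 3}
  {2, 3, 4}  = {2, 3} ∪ {4}
  {1, 2, 3, 5}  = ᶜ of {4}
  {2, 3, 4, 5}  = ᶜ of {1}
  (now 11)
Iteration 2 adds 4:
  {1, 5}  = ᶜ of {2, 3, 4}
  {4, 5}  = ᶜ of {1, 2, 3}
  {2, 3, 5}  = ᶜ of {1, 4}
  {1, 2, 3, 4}  = {2, 3, 4} ∪ {1, 2, 3}
  (now 15)
Iteration 3: 1 new —
  {5}  = ᶜ of {1, 2, 3, 4}
  (now 16)
After Iteration 4 the family is unchanged; done.

|σ(ℰ)| = 16.  σ(ℰ) = { {}, {1}, {4}, {5}, {1, 4}, {1, 5}, {2, 3}, {4, 5}, {1, 2, 3}, {1, 4, 5}, {2, 3, 4}, {2, 3, 5}, {1, 2, 3, 4}, {1, 2, 3, 5}, {2, 3, 4, 5}, Ω }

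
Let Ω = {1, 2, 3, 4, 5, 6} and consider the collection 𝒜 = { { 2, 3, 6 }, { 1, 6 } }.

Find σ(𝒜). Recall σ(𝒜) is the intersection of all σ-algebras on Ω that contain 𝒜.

Seed the family with 𝒜 together with ∅ and Ω: { {  }, { 1, 6 }, { 2, 3, 6 }, Ω }.
Step 1. New:
  { 1, 4, 5 }  = complement { 2, 3, 6 }
  { 1, 2, 3, 6 }  = { 2, 3, 6 } ∪ { 1, 6 }
  { 2, 3, 4, 5 }  = complement { 1, 6 }
Step 2 adds 4:
  { 4, 5 }  = complement { 1, 2, 3, 6 }
  { 1, 4, 5, 6 }  = { 1, 4, 5 } ∪ { 1, 6 }
  { 1, 2, 3, 4, 5 }  = { 1, 4, 5 } ∪ { 2, 3, 4, 5 }
  { 2, 3, 4, 5, 6 }  = { 2, 3, 6 } ∪ { 2, 3, 4, 5 }
Step 3. New:
  { 1 }  = complement { 2, 3, 4, 5, 6 }
  { 6 }  = complement { 1, 2, 3, 4, 5 }
  { 2, 3 }  = complement { 1, 4, 5, 6 }
Step 4: +2 →
  { 1, 2, 3 }  = { 2, 3 } ∪ { 1 }
  { 4, 5, 6 }  = { 4, 5 } ∪ { 6 }
Step 5: no new sets; the family is a σ-algebra.

|σ(𝒜)| = 16.  σ(𝒜) = { {  }, { 1 }, { 6 }, { 1, 6 }, { 2, 3 }, { 4, 5 }, { 1, 2, 3 }, { 1, 4, 5 }, { 2, 3, 6 }, { 4, 5, 6 }, { 1, 2, 3, 6 }, { 1, 4, 5, 6 }, { 2, 3, 4, 5 }, { 1, 2, 3, 4, 5 }, { 2, 3, 4, 5, 6 }, Ω }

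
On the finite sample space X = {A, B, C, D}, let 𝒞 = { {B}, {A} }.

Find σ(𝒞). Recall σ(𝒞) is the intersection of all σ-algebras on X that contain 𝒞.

σ(𝒞) = { {}, {A}, {B}, {A,B}, {C,D}, {A,C,D}, {B,C,D}, X }

Derivation:
Initial family (4 sets): { {}, {A}, {B}, X }.
Iteration 1 (3 new):
  {A,B}  = {B} ∪ {A}
  {A,C,D}  = ᶜ of {B}
  {B,C,D}  = ᶜ of {A}
  |family| = 7
Iteration 2. New:
  {C,D}  = ᶜ of {A,B}
  |family| = 8
Iteration 3: no new sets; the family is a σ-algebra.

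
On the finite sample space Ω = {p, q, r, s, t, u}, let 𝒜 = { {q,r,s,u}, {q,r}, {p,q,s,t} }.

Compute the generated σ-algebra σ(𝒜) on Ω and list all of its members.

|σ(𝒜)| = 32.  σ(𝒜) = { ∅, {q}, {r}, {s}, {u}, {p,t}, {q,r}, {q,s}, {q,u}, {r,s}, {r,u}, {s,u}, {p,q,t}, {p,r,t}, {p,s,t}, {p,t,u}, {q,r,s}, {q,r,u}, {q,s,u}, {r,s,u}, {p,q,r,t}, {p,q,s,t}, {p,q,t,u}, {p,r,s,t}, {p,r,t,u}, {p,s,t,u}, {q,r,s,u}, {p,q,r,s,t}, {p,q,r,t,u}, {p,q,s,t,u}, {p,r,s,t,u}, Ω }

Check:
Take S₀ = 𝒜 ∪ {∅, Ω} = { ∅, {q,r}, {p,q,s,t}, {q,r,s,u}, Ω }.
Pass 1: 4 new —
  {p,t}  = Ω∖{q,r,s,u}
  {r,u}  = Ω∖{p,q,s,t}
  {p,s,t,u}  = Ω∖{q,r}
  {p,q,r,s,t}  = {q,r} ∪ {p,q,s,t}
  |family| = 9
Pass 2 adds 6:
  {u}  = Ω∖{p,q,r,s,t}
  {q,r,u}  = {q,r} ∪ {r,u}
  {p,q,r,t}  = {q,r} ∪ {p,t}
  {p,r,t,u}  = {r,u} ∪ {p,t}
  {p,q,s,t,u}  = {p,s,t,u} ∪ {p,q,s,t}
  {p,r,s,t,u}  = {p,s,t,u} ∪ {r,u}
  |family| = 15
Pass 3 (7 new):
  {q}  = Ω∖{p,r,s,t,u}
  {r}  = Ω∖{p,q,s,t,u}
  {q,s}  = Ω∖{p,r,t,u}
  {s,u}  = Ω∖{p,q,r,t}
  {p,s,t}  = Ω∖{q,r,u}
  {p,t,u}  = {p,t} ∪ {u}
  {p,q,r,t,u}  = {p,r,t,u} ∪ {q,r}
  |family| = 22
Pass 4. New:
  {s}  = Ω∖{p,q,r,t,u}
  {q,u}  = {q} ∪ {u}
  {p,q,t}  = {q} ∪ {p,t}
  {p,r,t}  = {p,t} ∪ {r}
  {q,r,s}  = Ω∖{p,t,u}
  {q,s,u}  = {q} ∪ {s,u}
  {r,s,u}  = {s,u} ∪ {r}
  {p,q,t,u}  = {q} ∪ {p,t,u}
  {p,r,s,t}  = {p,s,t} ∪ {r}
  |family| = 31
Pass 5: +1 →
  {r,s}  = Ω∖{p,q,t,u}
  |family| = 32
Pass 6: closed — nothing new.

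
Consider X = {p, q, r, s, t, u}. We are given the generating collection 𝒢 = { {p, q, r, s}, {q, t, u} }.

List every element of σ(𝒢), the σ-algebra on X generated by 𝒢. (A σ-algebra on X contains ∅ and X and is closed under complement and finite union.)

Start: 𝒢 ∪ {∅, X} = { ∅, {q, t, u}, {p, q, r, s}, X }.
Iteration 1: 2 new —
  {t, u}  = ᶜ of {p, q, r, s}
  {p, r, s}  = ᶜ of {q, t, u}
Iteration 2 (1 new):
  {p, r, s, t, u}  = {p, r, s} ∪ {t, u}
Iteration 3. New:
  {q}  = ᶜ of {p, r, s, t, u}
Iteration 4: closed — nothing new.

Therefore σ(𝒢) = { ∅, {q}, {t, u}, {p, r, s}, {q, t, u}, {p, q, r, s}, {p, r, s, t, u}, X } (|σ(𝒢)| = 8).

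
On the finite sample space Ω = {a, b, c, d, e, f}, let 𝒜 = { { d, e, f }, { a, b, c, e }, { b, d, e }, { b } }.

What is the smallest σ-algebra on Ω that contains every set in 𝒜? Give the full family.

Begin from { ∅, { b }, { b, d, e }, { d, e, f }, { a, b, c, e }, Ω } (that is, 𝒜 plus ∅ and Ω).
Round 1 adds 6:
  { d, f }  = ᶜ of { a, b, c, e }
  { a, b, c }  = ᶜ of { d, e, f }
  { a, c, f }  = ᶜ of { b, d, e }
  { b, d, e, f }  = { b } ∪ { d, e, f }
  { a, b, c, d, e }  = { a, b, c, e } ∪ { b, d, e }
  { a, c, d, e, f }  = ᶜ of { b }
Round 2: 7 new —
  { f }  = ᶜ of { a, b, c, d, e }
  { a, c }  = ᶜ of { b, d, e, f }
  { b, d, f }  = { b } ∪ { d, f }
  { a, b, c, f }  = { a, b, c } ∪ { a, c, f }
  { a, c, d, f }  = { a, c, f } ∪ { d, f }
  { a, b, c, d, f }  = { a, b, c } ∪ { d, f }
  { a, b, c, e, f }  = { a, c, f } ∪ { a, b, c, e }
Round 3: +6 →
  { d }  = ᶜ of { a, b, c, e, f }
  { e }  = ᶜ of { a, b, c, d, f }
  { b, e }  = ᶜ of { a, c, d, f }
  { b, f }  = { b } ∪ { f }
  { d, e }  = ᶜ of { a, b, c, f }
  { a, c, e }  = ᶜ of { b, d, f }
Round 4: +7 →
  { b, d }  = { b } ∪ { d }
  { e, f }  = { f } ∪ { e }
  { a, c, d }  = { a, c } ∪ { d }
  { b, e, f }  = { b, e } ∪ { b, f }
  { a, b, c, d }  = { a, b, c } ∪ { d }
  { a, c, d, e }  = ᶜ of { b, f }
  { a, c, e, f }  = { a, c, f } ∪ { a, c, e }
Round 5: already closed under ᶜ and ∪.

|σ(𝒜)| = 32.  σ(𝒜) = { ∅, { b }, { d }, { e }, { f }, { a, c }, { b, d }, { b, e }, { b, f }, { d, e }, { d, f }, { e, f }, { a, b, c }, { a, c, d }, { a, c, e }, { a, c, f }, { b, d, e }, { b, d, f }, { b, e, f }, { d, e, f }, { a, b, c, d }, { a, b, c, e }, { a, b, c, f }, { a, c, d, e }, { a, c, d, f }, { a, c, e, f }, { b, d, e, f }, { a, b, c, d, e }, { a, b, c, d, f }, { a, b, c, e, f }, { a, c, d, e, f }, Ω }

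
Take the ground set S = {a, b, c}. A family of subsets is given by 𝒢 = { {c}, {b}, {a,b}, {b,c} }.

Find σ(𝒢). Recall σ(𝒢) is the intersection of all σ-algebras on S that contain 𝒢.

Answer: σ(𝒢) = { {}, {a}, {b}, {c}, {a,b}, {a,c}, {b,c}, S }

Derivation:
Seed the family with 𝒢 together with ∅ and S: { {}, {b}, {c}, {a,b}, {b,c}, S }.
Step 1: 2 new —
  {a}  = {b,c}ᶜ
  {a,c}  = {b}ᶜ
  |family| = 8
Step 2: stable.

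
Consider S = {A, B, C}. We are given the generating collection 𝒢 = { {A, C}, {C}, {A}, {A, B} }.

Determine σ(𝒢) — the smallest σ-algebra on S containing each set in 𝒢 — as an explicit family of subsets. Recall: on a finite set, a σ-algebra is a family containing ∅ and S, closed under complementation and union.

|σ(𝒢)| = 8.  σ(𝒢) = { {}, {A}, {B}, {C}, {A, B}, {A, C}, {B, C}, S }

Working:
Initial family (6 sets): { {}, {A}, {C}, {A, B}, {A, C}, S }.
Step 1 adds 2:
  {B}  = S∖{A, C}
  {B, C}  = S∖{A}
  (now 8)
Step 2: closed — nothing new.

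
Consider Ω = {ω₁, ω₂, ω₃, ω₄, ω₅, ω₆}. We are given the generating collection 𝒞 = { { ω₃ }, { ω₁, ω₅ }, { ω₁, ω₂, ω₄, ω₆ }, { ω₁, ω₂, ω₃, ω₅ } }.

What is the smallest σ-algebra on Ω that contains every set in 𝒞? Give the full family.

|σ(𝒞)| = 32.  σ(𝒞) = { ∅, { ω₁ }, { ω₂ }, { ω₃ }, { ω₅ }, { ω₁, ω₂ }, { ω₁, ω₃ }, { ω₁, ω₅ }, { ω₂, ω₃ }, { ω₂, ω₅ }, { ω₃, ω₅ }, { ω₄, ω₆ }, { ω₁, ω₂, ω₃ }, { ω₁, ω₂, ω₅ }, { ω₁, ω₃, ω₅ }, { ω₁, ω₄, ω₆ }, { ω₂, ω₃, ω₅ }, { ω₂, ω₄, ω₆ }, { ω₃, ω₄, ω₆ }, { ω₄, ω₅, ω₆ }, { ω₁, ω₂, ω₃, ω₅ }, { ω₁, ω₂, ω₄, ω₆ }, { ω₁, ω₃, ω₄, ω₆ }, { ω₁, ω₄, ω₅, ω₆ }, { ω₂, ω₃, ω₄, ω₆ }, { ω₂, ω₄, ω₅, ω₆ }, { ω₃, ω₄, ω₅, ω₆ }, { ω₁, ω₂, ω₃, ω₄, ω₆ }, { ω₁, ω₂, ω₄, ω₅, ω₆ }, { ω₁, ω₃, ω₄, ω₅, ω₆ }, { ω₂, ω₃, ω₄, ω₅, ω₆ }, Ω }

Working:
Begin from { ∅, { ω₃ }, { ω₁, ω₅ }, { ω₁, ω₂, ω₃, ω₅ }, { ω₁, ω₂, ω₄, ω₆ }, Ω } (that is, 𝒞 plus ∅ and Ω).
Pass 1: 6 new —
  { ω₃, ω₅ }  = ᶜ of { ω₁, ω₂, ω₄, ω₆ }
  { ω₄, ω₆ }  = ᶜ of { ω₁, ω₂, ω₃, ω₅ }
  { ω₁, ω₃, ω₅ }  = { ω₃ } ∪ { ω₁, ω₅ }
  { ω₂, ω₃, ω₄, ω₆ }  = ᶜ of { ω₁, ω₅ }
  { ω₁, ω₂, ω₃, ω₄, ω₆ }  = { ω₃ } ∪ { ω₁, ω₂, ω₄, ω₆ }
  { ω₁, ω₂, ω₄, ω₅, ω₆ }  = ᶜ of { ω₃ }
Pass 2: +7 →
  { ω₅ }  = ᶜ of { ω₁, ω₂, ω₃, ω₄, ω₆ }
  { ω₂, ω₄, ω₆ }  = ᶜ of { ω₁, ω₃, ω₅ }
  { ω₃, ω₄, ω₆ }  = { ω₃ } ∪ { ω₄, ω₆ }
  { ω₁, ω₄, ω₅, ω₆ }  = { ω₁, ω₅ } ∪ { ω₄, ω₆ }
  { ω₃, ω₄, ω₅, ω₆ }  = { ω₃, ω₅ } ∪ { ω₄, ω₆ }
  { ω₁, ω₃, ω₄, ω₅, ω₆ }  = { ω₁, ω₃, ω₅ } ∪ { ω₄, ω₆ }
  { ω₂, ω₃, ω₄, ω₅, ω₆ }  = { ω₂, ω₃, ω₄, ω₆ } ∪ { ω₃, ω₅ }
Pass 3 adds 7:
  { ω₁ }  = ᶜ of { ω₂, ω₃, ω₄, ω₅, ω₆ }
  { ω₂ }  = ᶜ of { ω₁, ω₃, ω₄, ω₅, ω₆ }
  { ω₁, ω₂ }  = ᶜ of { ω₃, ω₄, ω₅, ω₆ }
  { ω₂, ω₃ }  = ᶜ of { ω₁, ω₄, ω₅, ω₆ }
  { ω₁, ω₂, ω₅ }  = ᶜ of { ω₃, ω₄, ω₆ }
  { ω₄, ω₅, ω₆ }  = { ω₄, ω₆ } ∪ { ω₅ }
  { ω₂, ω₄, ω₅, ω₆ }  = { ω₂, ω₄, ω₆ } ∪ { ω₅ }
Pass 4. New:
  { ω₁, ω₃ }  = ᶜ of { ω₂, ω₄, ω₅, ω₆ }
  { ω₂, ω₅ }  = { ω₂ } ∪ { ω₅ }
  { ω₁, ω₂, ω₃ }  = ᶜ of { ω₄, ω₅, ω₆ }
  { ω₁, ω₄, ω₆ }  = { ω₄, ω₆ } ∪ { ω₁ }
  { ω₂, ω₃, ω₅ }  = { ω₂ } ∪ { ω₃, ω₅ }
  { ω₁, ω₃, ω₄, ω₆ }  = { ω₃, ω₄, ω₆ } ∪ { ω₁ }
Pass 5: no new sets; the family is a σ-algebra.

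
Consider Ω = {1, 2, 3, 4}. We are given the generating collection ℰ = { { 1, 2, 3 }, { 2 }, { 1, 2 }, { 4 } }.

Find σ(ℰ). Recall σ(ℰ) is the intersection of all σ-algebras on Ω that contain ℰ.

Seed the family with ℰ together with ∅ and Ω: { {  }, { 2 }, { 4 }, { 1, 2 }, { 1, 2, 3 }, Ω }.
Pass 1 (4 new):
  { 2, 4 }  = { 4 } ∪ { 2 }
  { 3, 4 }  = Ω∖{ 1, 2 }
  { 1, 2, 4 }  = { 1, 2 } ∪ { 4 }
  { 1, 3, 4 }  = Ω∖{ 2 }
  (now 10)
Pass 2 (3 new):
  { 3 }  = Ω∖{ 1, 2, 4 }
  { 1, 3 }  = Ω∖{ 2, 4 }
  { 2, 3, 4 }  = { 3, 4 } ∪ { 2 }
  (now 13)
Pass 3 (2 new):
  { 1 }  = Ω∖{ 2, 3, 4 }
  { 2, 3 }  = { 3 } ∪ { 2 }
  (now 15)
Pass 4: 1 new —
  { 1, 4 }  = Ω∖{ 2, 3 }
  (now 16)
Pass 5 adds nothing — fixpoint reached.

|σ(ℰ)| = 16.  σ(ℰ) = { {  }, { 1 }, { 2 }, { 3 }, { 4 }, { 1, 2 }, { 1, 3 }, { 1, 4 }, { 2, 3 }, { 2, 4 }, { 3, 4 }, { 1, 2, 3 }, { 1, 2, 4 }, { 1, 3, 4 }, { 2, 3, 4 }, Ω }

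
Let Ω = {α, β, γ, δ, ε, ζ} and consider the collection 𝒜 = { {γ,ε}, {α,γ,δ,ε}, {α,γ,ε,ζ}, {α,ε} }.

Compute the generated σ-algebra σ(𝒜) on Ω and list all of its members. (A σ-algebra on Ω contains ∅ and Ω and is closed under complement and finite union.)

Begin from { {}, {α,ε}, {γ,ε}, {α,γ,δ,ε}, {α,γ,ε,ζ}, Ω } (that is, 𝒜 plus ∅ and Ω).
Step 1: +6 →
  {β,δ}  = Ω∖{α,γ,ε,ζ}
  {β,ζ}  = Ω∖{α,γ,δ,ε}
  {α,γ,ε}  = {α,ε} ∪ {γ,ε}
  {α,β,δ,ζ}  = Ω∖{γ,ε}
  {β,γ,δ,ζ}  = Ω∖{α,ε}
  {α,γ,δ,ε,ζ}  = {α,γ,ε,ζ} ∪ {α,γ,δ,ε}
  [12 total]
Step 2: 11 new —
  {β}  = Ω∖{α,γ,δ,ε,ζ}
  {β,δ,ζ}  = Ω∖{α,γ,ε}
  {α,β,δ,ε}  = {α,ε} ∪ {β,δ}
  {α,β,ε,ζ}  = {β,ζ} ∪ {α,ε}
  {β,γ,δ,ε}  = {γ,ε} ∪ {β,δ}
  {β,γ,ε,ζ}  = {β,ζ} ∪ {γ,ε}
  {α,β,γ,δ,ε}  = {α,γ,ε} ∪ {β,δ}
  {α,β,γ,δ,ζ}  = {α,β,δ,ζ} ∪ {β,γ,δ,ζ}
  {α,β,γ,ε,ζ}  = {α,γ,ε,ζ} ∪ {β,ζ}
  {α,β,δ,ε,ζ}  = {α,β,δ,ζ} ∪ {α,ε}
  {β,γ,δ,ε,ζ}  = {β,γ,δ,ζ} ∪ {γ,ε}
  [23 total]
Step 3 (12 new):
  {α}  = Ω∖{β,γ,δ,ε,ζ}
  {γ}  = Ω∖{α,β,δ,ε,ζ}
  {δ}  = Ω∖{α,β,γ,ε,ζ}
  {ε}  = Ω∖{α,β,γ,δ,ζ}
  {ζ}  = Ω∖{α,β,γ,δ,ε}
  {α,δ}  = Ω∖{β,γ,ε,ζ}
  {α,ζ}  = Ω∖{β,γ,δ,ε}
  {γ,δ}  = Ω∖{α,β,ε,ζ}
  {γ,ζ}  = Ω∖{α,β,δ,ε}
  {α,β,ε}  = {β} ∪ {α,ε}
  {β,γ,ε}  = {β} ∪ {γ,ε}
  {α,β,γ,ε}  = {α,γ,ε} ∪ {β}
  [35 total]
Step 4. New:
  {α,β}  = {α} ∪ {β}
  {α,γ}  = {α} ∪ {γ}
  {β,γ}  = {β} ∪ {γ}
  {β,ε}  = {β} ∪ {ε}
  {δ,ε}  = {ε} ∪ {δ}
  {δ,ζ}  = Ω∖{α,β,γ,ε}
  {ε,ζ}  = {ζ} ∪ {ε}
  {α,β,δ}  = {α} ∪ {β,δ}
  {α,β,ζ}  = {α} ∪ {β,ζ}
  {α,γ,δ}  = {γ,δ} ∪ {α}
  {α,γ,ζ}  = {α} ∪ {γ,ζ}
  {α,δ,ε}  = {ε} ∪ {α,δ}
  {α,δ,ζ}  = Ω∖{β,γ,ε}
  {α,ε,ζ}  = {α,ζ} ∪ {ε}
  {β,γ,δ}  = {γ,δ} ∪ {β}
  {β,γ,ζ}  = {β} ∪ {γ,ζ}
  {β,δ,ε}  = {ε} ∪ {β,δ}
  {β,ε,ζ}  = {β,ζ} ∪ {ε}
  {γ,δ,ε}  = {γ,δ} ∪ {ε}
  {γ,δ,ζ}  = Ω∖{α,β,ε}
  {γ,ε,ζ}  = {ζ} ∪ {γ,ε}
  {α,γ,δ,ζ}  = {γ,δ} ∪ {α,ζ}
  {β,δ,ε,ζ}  = {β,δ,ζ} ∪ {ε}
  [58 total]
Step 5: +6 →
  {α,β,γ}  = {β} ∪ {α,γ}
  {δ,ε,ζ}  = {ε,ζ} ∪ {δ,ε}
  {α,β,γ,δ}  = Ω∖{ε,ζ}
  {α,β,γ,ζ}  = Ω∖{δ,ε}
  {α,δ,ε,ζ}  = Ω∖{β,γ}
  {γ,δ,ε,ζ}  = Ω∖{α,β}
  [64 total]
After Step 6 the family is unchanged; done.

Hence σ(𝒜) has 64 members: { {}, {α}, {β}, {γ}, {δ}, {ε}, {ζ}, {α,β}, {α,γ}, {α,δ}, {α,ε}, {α,ζ}, {β,γ}, {β,δ}, {β,ε}, {β,ζ}, {γ,δ}, {γ,ε}, {γ,ζ}, {δ,ε}, {δ,ζ}, {ε,ζ}, {α,β,γ}, {α,β,δ}, {α,β,ε}, {α,β,ζ}, {α,γ,δ}, {α,γ,ε}, {α,γ,ζ}, {α,δ,ε}, {α,δ,ζ}, {α,ε,ζ}, {β,γ,δ}, {β,γ,ε}, {β,γ,ζ}, {β,δ,ε}, {β,δ,ζ}, {β,ε,ζ}, {γ,δ,ε}, {γ,δ,ζ}, {γ,ε,ζ}, {δ,ε,ζ}, {α,β,γ,δ}, {α,β,γ,ε}, {α,β,γ,ζ}, {α,β,δ,ε}, {α,β,δ,ζ}, {α,β,ε,ζ}, {α,γ,δ,ε}, {α,γ,δ,ζ}, {α,γ,ε,ζ}, {α,δ,ε,ζ}, {β,γ,δ,ε}, {β,γ,δ,ζ}, {β,γ,ε,ζ}, {β,δ,ε,ζ}, {γ,δ,ε,ζ}, {α,β,γ,δ,ε}, {α,β,γ,δ,ζ}, {α,β,γ,ε,ζ}, {α,β,δ,ε,ζ}, {α,γ,δ,ε,ζ}, {β,γ,δ,ε,ζ}, Ω }.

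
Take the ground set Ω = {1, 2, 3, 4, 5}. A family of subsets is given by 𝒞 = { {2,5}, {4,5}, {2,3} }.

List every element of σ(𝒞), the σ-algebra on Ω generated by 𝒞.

σ(𝒞) (32 sets): { {}, {1}, {2}, {3}, {4}, {5}, {1,2}, {1,3}, {1,4}, {1,5}, {2,3}, {2,4}, {2,5}, {3,4}, {3,5}, {4,5}, {1,2,3}, {1,2,4}, {1,2,5}, {1,3,4}, {1,3,5}, {1,4,5}, {2,3,4}, {2,3,5}, {2,4,5}, {3,4,5}, {1,2,3,4}, {1,2,3,5}, {1,2,4,5}, {1,3,4,5}, {2,3,4,5}, Ω }

Trace:
Initial family (5 sets): { {}, {2,3}, {2,5}, {4,5}, Ω }.
Round 1 adds 6:
  {1,2,3}  = complement {4,5}
  {1,3,4}  = complement {2,5}
  {1,4,5}  = complement {2,3}
  {2,3,5}  = {2,5} ∪ {2,3}
  {2,4,5}  = {4,5} ∪ {2,5}
  {2,3,4,5}  = {4,5} ∪ {2,3}
  [11 total]
Round 2: +7 →
  {1}  = complement {2,3,4,5}
  {1,3}  = complement {2,4,5}
  {1,4}  = complement {2,3,5}
  {1,2,3,4}  = {1,2,3} ∪ {1,3,4}
  {1,2,3,5}  = {2,5} ∪ {1,2,3}
  {1,2,4,5}  = {1,4,5} ∪ {2,5}
  {1,3,4,5}  = {1,4,5} ∪ {1,3,4}
  [18 total]
Round 3: 5 new —
  {2}  = complement {1,3,4,5}
  {3}  = complement {1,2,4,5}
  {4}  = complement {1,2,3,5}
  {5}  = complement {1,2,3,4}
  {1,2,5}  = {2,5} ∪ {1}
  [23 total]
Round 4. New:
  {1,2}  = {2} ∪ {1}
  {1,5}  = {5} ∪ {1}
  {2,4}  = {2} ∪ {4}
  {3,4}  = complement {1,2,5}
  {3,5}  = {5} ∪ {3}
  {1,2,4}  = {2} ∪ {1,4}
  {1,3,5}  = {5} ∪ {1,3}
  {2,3,4}  = {2,3} ∪ {4}
  {3,4,5}  = {4,5} ∪ {3}
  [32 total]
Round 5: closed — nothing new.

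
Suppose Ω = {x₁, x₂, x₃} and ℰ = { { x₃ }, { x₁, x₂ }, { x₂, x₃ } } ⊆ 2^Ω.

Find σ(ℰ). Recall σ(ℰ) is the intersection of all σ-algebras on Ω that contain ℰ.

σ(ℰ) = { ∅, { x₁ }, { x₂ }, { x₃ }, { x₁, x₂ }, { x₁, x₃ }, { x₂, x₃ }, Ω }

Trace:
Seed the family with ℰ together with ∅ and Ω: { ∅, { x₃ }, { x₁, x₂ }, { x₂, x₃ }, Ω }.
Round 1 adds 1:
  { x₁ }  = complement { x₂, x₃ }
  (now 6)
Round 2 (1 new):
  { x₁, x₃ }  = { x₃ } ∪ { x₁ }
  (now 7)
Round 3 (1 new):
  { x₂ }  = complement { x₁, x₃ }
  (now 8)
Round 4: already closed under ᶜ and ∪.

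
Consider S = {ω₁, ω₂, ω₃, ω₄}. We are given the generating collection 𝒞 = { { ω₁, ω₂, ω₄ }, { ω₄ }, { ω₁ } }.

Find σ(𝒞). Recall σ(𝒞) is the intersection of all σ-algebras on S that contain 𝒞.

σ(𝒞) (16 sets): { {}, { ω₁ }, { ω₂ }, { ω₃ }, { ω₄ }, { ω₁, ω₂ }, { ω₁, ω₃ }, { ω₁, ω₄ }, { ω₂, ω₃ }, { ω₂, ω₄ }, { ω₃, ω₄ }, { ω₁, ω₂, ω₃ }, { ω₁, ω₂, ω₄ }, { ω₁, ω₃, ω₄ }, { ω₂, ω₃, ω₄ }, S }

Working:
Take S₀ = 𝒞 ∪ {∅, S} = { {}, { ω₁ }, { ω₄ }, { ω₁, ω₂, ω₄ }, S }.
Iteration 1 adds 4:
  { ω₃ }  = ᶜ of { ω₁, ω₂, ω₄ }
  { ω₁, ω₄ }  = { ω₄ } ∪ { ω₁ }
  { ω₁, ω₂, ω₃ }  = ᶜ of { ω₄ }
  { ω₂, ω₃, ω₄ }  = ᶜ of { ω₁ }
  — 9 sets.
Iteration 2 adds 4:
  { ω₁, ω₃ }  = { ω₃ } ∪ { ω₁ }
  { ω₂, ω₃ }  = ᶜ of { ω₁, ω₄ }
  { ω₃, ω₄ }  = { ω₃ } ∪ { ω₄ }
  { ω₁, ω₃, ω₄ }  = { ω₃ } ∪ { ω₁, ω₄ }
  — 13 sets.
Iteration 3. New:
  { ω₂ }  = ᶜ of { ω₁, ω₃, ω₄ }
  { ω₁, ω₂ }  = ᶜ of { ω₃, ω₄ }
  { ω₂, ω₄ }  = ᶜ of { ω₁, ω₃ }
  — 16 sets.
Iteration 4: closed — nothing new.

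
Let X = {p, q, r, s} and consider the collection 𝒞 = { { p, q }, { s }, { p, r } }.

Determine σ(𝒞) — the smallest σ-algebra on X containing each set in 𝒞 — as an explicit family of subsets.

Seed the family with 𝒞 together with ∅ and X: { ∅, { s }, { p, q }, { p, r }, X }.
Iteration 1 (5 new):
  { q, s }  = ᶜ of { p, r }
  { r, s }  = ᶜ of { p, q }
  { p, q, r }  = ᶜ of { s }
  { p, q, s }  = { p, q } ∪ { s }
  { p, r, s }  = { p, r } ∪ { s }
  [10 total]
Iteration 2 adds 3:
  { q }  = ᶜ of { p, r, s }
  { r }  = ᶜ of { p, q, s }
  { q, r, s }  = { r, s } ∪ { q, s }
  [13 total]
Iteration 3: +2 →
  { p }  = ᶜ of { q, r, s }
  { q, r }  = { r } ∪ { q }
  [15 total]
Iteration 4 adds 1:
  { p, s }  = ᶜ of { q, r }
  [16 total]
Iteration 5 adds nothing — fixpoint reached.

σ(𝒞) = { ∅, { p }, { q }, { r }, { s }, { p, q }, { p, r }, { p, s }, { q, r }, { q, s }, { r, s }, { p, q, r }, { p, q, s }, { p, r, s }, { q, r, s }, X }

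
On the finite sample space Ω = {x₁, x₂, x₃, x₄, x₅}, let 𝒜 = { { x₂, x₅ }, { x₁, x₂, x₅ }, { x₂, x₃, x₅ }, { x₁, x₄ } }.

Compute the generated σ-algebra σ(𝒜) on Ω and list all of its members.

σ(𝒜) (16 sets): { {  }, { x₁ }, { x₃ }, { x₄ }, { x₁, x₃ }, { x₁, x₄ }, { x₂, x₅ }, { x₃, x₄ }, { x₁, x₂, x₅ }, { x₁, x₃, x₄ }, { x₂, x₃, x₅ }, { x₂, x₄, x₅ }, { x₁, x₂, x₃, x₅ }, { x₁, x₂, x₄, x₅ }, { x₂, x₃, x₄, x₅ }, Ω }

Working:
Take S₀ = 𝒜 ∪ {∅, Ω} = { {  }, { x₁, x₄ }, { x₂, x₅ }, { x₁, x₂, x₅ }, { x₂, x₃, x₅ }, Ω }.
Iteration 1: 4 new —
  { x₃, x₄ }  = Ω∖{ x₁, x₂, x₅ }
  { x₁, x₃, x₄ }  = Ω∖{ x₂, x₅ }
  { x₁, x₂, x₃, x₅ }  = { x₁, x₂, x₅ } ∪ { x₂, x₃, x₅ }
  { x₁, x₂, x₄, x₅ }  = { x₂, x₅ } ∪ { x₁, x₄ }
  [10 total]
Iteration 2 (3 new):
  { x₃ }  = Ω∖{ x₁, x₂, x₄, x₅ }
  { x₄ }  = Ω∖{ x₁, x₂, x₃, x₅ }
  { x₂, x₃, x₄, x₅ }  = { x₂, x₅ } ∪ { x₃, x₄ }
  [13 total]
Iteration 3. New:
  { x₁ }  = Ω∖{ x₂, x₃, x₄, x₅ }
  { x₂, x₄, x₅ }  = { x₂, x₅ } ∪ { x₄ }
  [15 total]
Iteration 4: +1 →
  { x₁, x₃ }  = Ω∖{ x₂, x₄, x₅ }
  [16 total]
Iteration 5: closed — nothing new.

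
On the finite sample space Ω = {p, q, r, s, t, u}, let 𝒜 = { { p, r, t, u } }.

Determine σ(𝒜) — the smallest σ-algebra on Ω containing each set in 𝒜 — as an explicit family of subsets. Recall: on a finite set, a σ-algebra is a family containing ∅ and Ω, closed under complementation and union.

Begin from { {  }, { p, r, t, u }, Ω } (that is, 𝒜 plus ∅ and Ω).
Iteration 1: +1 →
  { q, s }  = Ω∖{ p, r, t, u }
Iteration 2 adds nothing — fixpoint reached.

σ(𝒜) = { {  }, { q, s }, { p, r, t, u }, Ω }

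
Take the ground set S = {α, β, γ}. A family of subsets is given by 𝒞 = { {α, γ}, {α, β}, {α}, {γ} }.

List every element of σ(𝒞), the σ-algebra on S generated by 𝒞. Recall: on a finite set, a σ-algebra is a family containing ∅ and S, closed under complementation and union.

Initial family (6 sets): { {}, {α}, {γ}, {α, β}, {α, γ}, S }.
Step 1: +2 →
  {β}  = S∖{α, γ}
  {β, γ}  = S∖{α}
  (now 8)
Step 2: stable.

Hence σ(𝒞) has 8 members: { {}, {α}, {β}, {γ}, {α, β}, {α, γ}, {β, γ}, S }.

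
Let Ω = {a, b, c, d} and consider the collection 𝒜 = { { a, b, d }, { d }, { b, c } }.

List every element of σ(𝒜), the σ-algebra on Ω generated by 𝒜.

Answer: σ(𝒜) = { {  }, { a }, { b }, { c }, { d }, { a, b }, { a, c }, { a, d }, { b, c }, { b, d }, { c, d }, { a, b, c }, { a, b, d }, { a, c, d }, { b, c, d }, Ω }

Check:
Take S₀ = 𝒜 ∪ {∅, Ω} = { {  }, { d }, { b, c }, { a, b, d }, Ω }.
Iteration 1 adds 4:
  { c }  = Ω∖{ a, b, d }
  { a, d }  = Ω∖{ b, c }
  { a, b, c }  = Ω∖{ d }
  { b, c, d }  = { b, c } ∪ { d }
  — 9 sets.
Iteration 2. New:
  { a }  = Ω∖{ b, c, d }
  { c, d }  = { c } ∪ { d }
  { a, c, d }  = { c } ∪ { a, d }
  — 12 sets.
Iteration 3 adds 3:
  { b }  = Ω∖{ a, c, d }
  { a, b }  = Ω∖{ c, d }
  { a, c }  = { c } ∪ { a }
  — 15 sets.
Iteration 4: 1 new —
  { b, d }  = Ω∖{ a, c }
  — 16 sets.
After Iteration 5 the family is unchanged; done.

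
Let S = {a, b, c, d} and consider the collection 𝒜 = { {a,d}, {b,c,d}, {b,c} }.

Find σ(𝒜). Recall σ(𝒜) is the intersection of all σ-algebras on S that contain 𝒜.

Initial family (5 sets): { {}, {a,d}, {b,c}, {b,c,d}, S }.
Round 1: 1 new —
  {a}  = {b,c,d}ᶜ
  [6 total]
Round 2 (1 new):
  {a,b,c}  = {b,c} ∪ {a}
  [7 total]
Round 3: +1 →
  {d}  = {a,b,c}ᶜ
  [8 total]
Round 4: closed — nothing new.

Hence σ(𝒜) has 8 members: { {}, {a}, {d}, {a,d}, {b,c}, {a,b,c}, {b,c,d}, S }.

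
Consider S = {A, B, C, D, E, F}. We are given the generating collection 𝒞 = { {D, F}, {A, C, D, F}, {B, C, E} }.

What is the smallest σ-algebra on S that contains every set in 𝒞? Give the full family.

Answer: σ(𝒞) = { ∅, {A}, {C}, {A, C}, {B, E}, {D, F}, {A, B, E}, {A, D, F}, {B, C, E}, {C, D, F}, {A, B, C, E}, {A, C, D, F}, {B, D, E, F}, {A, B, D, E, F}, {B, C, D, E, F}, S }

Trace:
Initial family (5 sets): { ∅, {D, F}, {B, C, E}, {A, C, D, F}, S }.
Round 1. New:
  {B, E}  = complement {A, C, D, F}
  {A, D, F}  = complement {B, C, E}
  {A, B, C, E}  = complement {D, F}
  {B, C, D, E, F}  = {B, C, E} ∪ {D, F}
  — 9 sets.
Round 2: +3 →
  {A}  = complement {B, C, D, E, F}
  {B, D, E, F}  = {B, E} ∪ {D, F}
  {A, B, D, E, F}  = {B, E} ∪ {A, D, F}
  — 12 sets.
Round 3. New:
  {C}  = complement {A, B, D, E, F}
  {A, C}  = complement {B, D, E, F}
  {A, B, E}  = {B, E} ∪ {A}
  — 15 sets.
Round 4 (1 new):
  {C, D, F}  = complement {A, B, E}
  — 16 sets.
Round 5: closed — nothing new.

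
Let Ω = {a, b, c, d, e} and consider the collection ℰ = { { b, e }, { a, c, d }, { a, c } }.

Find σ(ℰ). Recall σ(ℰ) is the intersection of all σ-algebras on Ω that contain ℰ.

Initial family (5 sets): { ∅, { a, c }, { b, e }, { a, c, d }, Ω }.
Step 1: 2 new —
  { b, d, e }  = complement { a, c }
  { a, b, c, e }  = { b, e } ∪ { a, c }
  — 7 sets.
Step 2 adds 1:
  { d }  = complement { a, b, c, e }
  — 8 sets.
After Step 3 the family is unchanged; done.

Hence σ(ℰ) has 8 members: { ∅, { d }, { a, c }, { b, e }, { a, c, d }, { b, d, e }, { a, b, c, e }, Ω }.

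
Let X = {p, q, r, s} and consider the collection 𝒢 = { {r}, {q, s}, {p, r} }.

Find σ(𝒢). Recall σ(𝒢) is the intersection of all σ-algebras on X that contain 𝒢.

|σ(𝒢)| = 8.  σ(𝒢) = { ∅, {p}, {r}, {p, r}, {q, s}, {p, q, s}, {q, r, s}, X }

Derivation:
Take S₀ = 𝒢 ∪ {∅, X} = { ∅, {r}, {p, r}, {q, s}, X }.
Step 1 (2 new):
  {p, q, s}  = {r}ᶜ
  {q, r, s}  = {r} ∪ {q, s}
  (now 7)
Step 2. New:
  {p}  = {q, r, s}ᶜ
  (now 8)
Step 3 adds nothing — fixpoint reached.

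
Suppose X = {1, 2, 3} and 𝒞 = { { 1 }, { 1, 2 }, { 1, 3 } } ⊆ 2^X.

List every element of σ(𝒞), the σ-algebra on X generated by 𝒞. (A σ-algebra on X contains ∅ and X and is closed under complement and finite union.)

Seed the family with 𝒞 together with ∅ and X: { ∅, { 1 }, { 1, 2 }, { 1, 3 }, X }.
Step 1 adds 3:
  { 2 }  = { 1, 3 }ᶜ
  { 3 }  = { 1, 2 }ᶜ
  { 2, 3 }  = { 1 }ᶜ
  |family| = 8
Step 2: already closed under ᶜ and ∪.

Hence σ(𝒞) has 8 members: { ∅, { 1 }, { 2 }, { 3 }, { 1, 2 }, { 1, 3 }, { 2, 3 }, X }.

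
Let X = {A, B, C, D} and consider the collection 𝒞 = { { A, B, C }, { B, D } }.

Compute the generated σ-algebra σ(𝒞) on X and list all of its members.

Seed the family with 𝒞 together with ∅ and X: { {}, { B, D }, { A, B, C }, X }.
Iteration 1 (2 new):
  { D }  = X∖{ A, B, C }
  { A, C }  = X∖{ B, D }
  |family| = 6
Iteration 2: +1 →
  { A, C, D }  = { A, C } ∪ { D }
  |family| = 7
Iteration 3. New:
  { B }  = X∖{ A, C, D }
  |family| = 8
Iteration 4 adds nothing — fixpoint reached.

Hence σ(𝒞) has 8 members: { {}, { B }, { D }, { A, C }, { B, D }, { A, B, C }, { A, C, D }, X }.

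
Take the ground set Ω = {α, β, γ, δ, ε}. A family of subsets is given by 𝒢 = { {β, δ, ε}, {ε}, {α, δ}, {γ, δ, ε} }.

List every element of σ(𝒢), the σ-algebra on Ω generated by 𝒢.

σ(𝒢) = { ∅, {α}, {β}, {γ}, {δ}, {ε}, {α, β}, {α, γ}, {α, δ}, {α, ε}, {β, γ}, {β, δ}, {β, ε}, {γ, δ}, {γ, ε}, {δ, ε}, {α, β, γ}, {α, β, δ}, {α, β, ε}, {α, γ, δ}, {α, γ, ε}, {α, δ, ε}, {β, γ, δ}, {β, γ, ε}, {β, δ, ε}, {γ, δ, ε}, {α, β, γ, δ}, {α, β, γ, ε}, {α, β, δ, ε}, {α, γ, δ, ε}, {β, γ, δ, ε}, Ω }

Derivation:
Begin from { ∅, {ε}, {α, δ}, {β, δ, ε}, {γ, δ, ε}, Ω } (that is, 𝒢 plus ∅ and Ω).
Step 1 adds 8:
  {α, β}  = ᶜ of {γ, δ, ε}
  {α, γ}  = ᶜ of {β, δ, ε}
  {α, δ, ε}  = {α, δ} ∪ {ε}
  {β, γ, ε}  = ᶜ of {α, δ}
  {α, β, γ, δ}  = ᶜ of {ε}
  {α, β, δ, ε}  = {α, δ} ∪ {β, δ, ε}
  {α, γ, δ, ε}  = {γ, δ, ε} ∪ {α, δ}
  {β, γ, δ, ε}  = {γ, δ, ε} ∪ {β, δ, ε}
  |family| = 14
Step 2: 10 new —
  {α}  = ᶜ of {β, γ, δ, ε}
  {β}  = ᶜ of {α, γ, δ, ε}
  {γ}  = ᶜ of {α, β, δ, ε}
  {β, γ}  = ᶜ of {α, δ, ε}
  {α, β, γ}  = {α, β} ∪ {α, γ}
  {α, β, δ}  = {α, β} ∪ {α, δ}
  {α, β, ε}  = {α, β} ∪ {ε}
  {α, γ, δ}  = {α, δ} ∪ {α, γ}
  {α, γ, ε}  = {ε} ∪ {α, γ}
  {α, β, γ, ε}  = {α, β} ∪ {β, γ, ε}
  |family| = 24
Step 3: +7 →
  {δ}  = ᶜ of {α, β, γ, ε}
  {α, ε}  = {ε} ∪ {α}
  {β, δ}  = ᶜ of {α, γ, ε}
  {β, ε}  = ᶜ of {α, γ, δ}
  {γ, δ}  = ᶜ of {α, β, ε}
  {γ, ε}  = ᶜ of {α, β, δ}
  {δ, ε}  = ᶜ of {α, β, γ}
  |family| = 31
Step 4 (1 new):
  {β, γ, δ}  = ᶜ of {α, ε}
  |family| = 32
Step 5: stable.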